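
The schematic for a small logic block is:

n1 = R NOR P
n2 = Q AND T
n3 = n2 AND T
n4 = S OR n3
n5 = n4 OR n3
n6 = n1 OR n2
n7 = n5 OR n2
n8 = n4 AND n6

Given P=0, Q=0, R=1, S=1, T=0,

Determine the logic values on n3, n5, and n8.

n1 = R NOR P = 1 NOR 0 = 0
n2 = Q AND T = 0 AND 0 = 0
n3 = n2 AND T = 0 AND 0 = 0
n4 = S OR n3 = 1 OR 0 = 1
n5 = n4 OR n3 = 1 OR 0 = 1
n6 = n1 OR n2 = 0 OR 0 = 0
n8 = n4 AND n6 = 1 AND 0 = 0

n3 = 0  n5 = 1  n8 = 0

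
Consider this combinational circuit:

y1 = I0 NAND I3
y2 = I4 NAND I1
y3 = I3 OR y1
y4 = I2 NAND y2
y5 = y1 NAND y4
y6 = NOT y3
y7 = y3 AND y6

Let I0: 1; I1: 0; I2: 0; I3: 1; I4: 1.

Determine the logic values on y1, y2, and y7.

y1 = I0 NAND I3 = 1 NAND 1 = 0
y2 = I4 NAND I1 = 1 NAND 0 = 1
y3 = I3 OR y1 = 1 OR 0 = 1
y6 = NOT y3 = NOT 1 = 0
y7 = y3 AND y6 = 1 AND 0 = 0

y1 = 0, y2 = 1, y7 = 0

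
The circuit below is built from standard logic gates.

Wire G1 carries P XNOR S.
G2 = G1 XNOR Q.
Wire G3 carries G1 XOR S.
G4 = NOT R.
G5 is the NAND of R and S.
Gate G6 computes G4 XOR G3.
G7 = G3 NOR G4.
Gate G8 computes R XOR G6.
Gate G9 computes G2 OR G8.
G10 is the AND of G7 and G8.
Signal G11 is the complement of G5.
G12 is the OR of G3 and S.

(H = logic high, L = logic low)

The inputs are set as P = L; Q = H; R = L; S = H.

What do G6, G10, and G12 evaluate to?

G6 = L; G10 = L; G12 = H

G1 = P XNOR S = L XNOR H = L
G3 = G1 XOR S = L XOR H = H
G4 = NOT R = NOT L = H
G6 = G4 XOR G3 = H XOR H = L
G7 = G3 NOR G4 = H NOR H = L
G8 = R XOR G6 = L XOR L = L
G10 = G7 AND G8 = L AND L = L
G12 = G3 OR S = H OR H = H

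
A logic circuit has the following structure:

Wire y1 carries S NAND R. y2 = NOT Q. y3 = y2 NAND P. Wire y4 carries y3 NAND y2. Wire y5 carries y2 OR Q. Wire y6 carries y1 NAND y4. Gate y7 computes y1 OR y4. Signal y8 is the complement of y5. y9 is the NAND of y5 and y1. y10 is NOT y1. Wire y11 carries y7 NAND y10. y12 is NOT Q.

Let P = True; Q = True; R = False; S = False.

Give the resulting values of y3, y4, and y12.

y3 = True  y4 = True  y12 = False

y2 = NOT Q = NOT True = False
y3 = y2 NAND P = False NAND True = True
y4 = y3 NAND y2 = True NAND False = True
y12 = NOT Q = NOT True = False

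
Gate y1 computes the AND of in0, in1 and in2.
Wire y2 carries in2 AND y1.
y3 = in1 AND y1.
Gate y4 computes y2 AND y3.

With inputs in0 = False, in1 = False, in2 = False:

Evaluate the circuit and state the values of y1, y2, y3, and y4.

y1 = False; y2 = False; y3 = False; y4 = False

y1 = in0 AND in1 AND in2 = False AND False AND False = False
y2 = in2 AND y1 = False AND False = False
y3 = in1 AND y1 = False AND False = False
y4 = y2 AND y3 = False AND False = False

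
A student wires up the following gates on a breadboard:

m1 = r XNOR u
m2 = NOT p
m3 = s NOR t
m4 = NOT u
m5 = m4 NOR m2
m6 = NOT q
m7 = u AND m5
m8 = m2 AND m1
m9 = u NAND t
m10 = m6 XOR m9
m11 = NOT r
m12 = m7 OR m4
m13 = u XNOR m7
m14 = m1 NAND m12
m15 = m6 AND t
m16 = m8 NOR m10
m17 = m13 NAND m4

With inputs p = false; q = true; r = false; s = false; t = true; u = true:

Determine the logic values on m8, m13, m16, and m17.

m8 = false, m13 = false, m16 = true, m17 = true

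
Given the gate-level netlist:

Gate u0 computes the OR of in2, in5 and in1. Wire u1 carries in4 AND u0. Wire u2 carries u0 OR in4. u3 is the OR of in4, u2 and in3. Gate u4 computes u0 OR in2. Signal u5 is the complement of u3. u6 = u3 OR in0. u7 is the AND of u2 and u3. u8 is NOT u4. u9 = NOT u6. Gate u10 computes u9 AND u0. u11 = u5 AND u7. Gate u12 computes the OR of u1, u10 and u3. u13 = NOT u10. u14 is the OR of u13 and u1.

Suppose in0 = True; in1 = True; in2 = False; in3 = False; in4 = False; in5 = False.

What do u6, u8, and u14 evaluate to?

u6 = True; u8 = False; u14 = True

u0 = in2 OR in5 OR in1 = False OR False OR True = True
u1 = in4 AND u0 = False AND True = False
u2 = u0 OR in4 = True OR False = True
u3 = in4 OR u2 OR in3 = False OR True OR False = True
u4 = u0 OR in2 = True OR False = True
u6 = u3 OR in0 = True OR True = True
u8 = NOT u4 = NOT True = False
u9 = NOT u6 = NOT True = False
u10 = u9 AND u0 = False AND True = False
u13 = NOT u10 = NOT False = True
u14 = u13 OR u1 = True OR False = True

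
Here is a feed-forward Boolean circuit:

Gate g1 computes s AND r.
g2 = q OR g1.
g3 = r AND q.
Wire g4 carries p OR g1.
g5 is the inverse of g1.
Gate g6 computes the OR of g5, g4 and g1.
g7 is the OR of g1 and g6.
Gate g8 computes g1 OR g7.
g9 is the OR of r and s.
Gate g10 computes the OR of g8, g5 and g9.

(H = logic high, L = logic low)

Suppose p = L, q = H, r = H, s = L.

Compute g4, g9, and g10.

g4 = L, g9 = H, g10 = H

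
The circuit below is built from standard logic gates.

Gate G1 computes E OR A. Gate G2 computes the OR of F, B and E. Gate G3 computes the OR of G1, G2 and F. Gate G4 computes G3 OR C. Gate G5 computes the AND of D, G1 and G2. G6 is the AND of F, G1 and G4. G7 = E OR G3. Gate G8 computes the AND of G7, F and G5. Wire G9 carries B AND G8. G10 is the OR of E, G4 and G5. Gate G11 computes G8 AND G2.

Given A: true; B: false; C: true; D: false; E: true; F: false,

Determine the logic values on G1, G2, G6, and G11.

G1 = E OR A = true OR true = true
G2 = F OR B OR E = false OR false OR true = true
G3 = G1 OR G2 OR F = true OR true OR false = true
G4 = G3 OR C = true OR true = true
G5 = D AND G1 AND G2 = false AND true AND true = false
G6 = F AND G1 AND G4 = false AND true AND true = false
G7 = E OR G3 = true OR true = true
G8 = G7 AND F AND G5 = true AND false AND false = false
G11 = G8 AND G2 = false AND true = false

G1 = true, G2 = true, G6 = false, G11 = false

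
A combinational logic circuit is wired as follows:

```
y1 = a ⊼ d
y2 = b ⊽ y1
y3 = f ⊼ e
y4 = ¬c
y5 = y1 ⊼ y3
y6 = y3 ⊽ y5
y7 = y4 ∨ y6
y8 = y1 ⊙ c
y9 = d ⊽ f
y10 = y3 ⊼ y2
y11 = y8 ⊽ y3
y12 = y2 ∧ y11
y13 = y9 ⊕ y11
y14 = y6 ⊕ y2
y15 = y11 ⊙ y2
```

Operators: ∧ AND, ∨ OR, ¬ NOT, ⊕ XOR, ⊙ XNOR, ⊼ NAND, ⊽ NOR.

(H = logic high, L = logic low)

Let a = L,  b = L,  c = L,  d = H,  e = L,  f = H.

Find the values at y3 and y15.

y3 = H; y15 = H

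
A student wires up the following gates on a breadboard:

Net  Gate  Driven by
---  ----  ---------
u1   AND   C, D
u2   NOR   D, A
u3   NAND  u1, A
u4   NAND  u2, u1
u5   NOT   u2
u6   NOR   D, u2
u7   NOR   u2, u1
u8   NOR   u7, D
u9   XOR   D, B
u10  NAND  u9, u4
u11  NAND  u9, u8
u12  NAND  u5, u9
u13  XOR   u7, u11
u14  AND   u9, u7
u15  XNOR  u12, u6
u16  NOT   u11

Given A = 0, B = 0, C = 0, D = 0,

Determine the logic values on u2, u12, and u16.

u2 = 1  u12 = 1  u16 = 0

u1 = C AND D = 0 AND 0 = 0
u2 = D NOR A = 0 NOR 0 = 1
u5 = NOT u2 = NOT 1 = 0
u7 = u2 NOR u1 = 1 NOR 0 = 0
u8 = u7 NOR D = 0 NOR 0 = 1
u9 = D XOR B = 0 XOR 0 = 0
u11 = u9 NAND u8 = 0 NAND 1 = 1
u12 = u5 NAND u9 = 0 NAND 0 = 1
u16 = NOT u11 = NOT 1 = 0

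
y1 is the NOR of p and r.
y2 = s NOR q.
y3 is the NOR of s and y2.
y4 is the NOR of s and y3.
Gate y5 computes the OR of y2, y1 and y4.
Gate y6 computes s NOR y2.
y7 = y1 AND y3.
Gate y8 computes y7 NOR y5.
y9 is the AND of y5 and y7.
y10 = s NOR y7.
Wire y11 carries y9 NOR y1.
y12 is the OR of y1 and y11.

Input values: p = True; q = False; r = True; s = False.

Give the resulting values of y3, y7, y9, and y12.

y3 = False, y7 = False, y9 = False, y12 = True

y1 = p NOR r = True NOR True = False
y2 = s NOR q = False NOR False = True
y3 = s NOR y2 = False NOR True = False
y4 = s NOR y3 = False NOR False = True
y5 = y2 OR y1 OR y4 = True OR False OR True = True
y7 = y1 AND y3 = False AND False = False
y9 = y5 AND y7 = True AND False = False
y11 = y9 NOR y1 = False NOR False = True
y12 = y1 OR y11 = False OR True = True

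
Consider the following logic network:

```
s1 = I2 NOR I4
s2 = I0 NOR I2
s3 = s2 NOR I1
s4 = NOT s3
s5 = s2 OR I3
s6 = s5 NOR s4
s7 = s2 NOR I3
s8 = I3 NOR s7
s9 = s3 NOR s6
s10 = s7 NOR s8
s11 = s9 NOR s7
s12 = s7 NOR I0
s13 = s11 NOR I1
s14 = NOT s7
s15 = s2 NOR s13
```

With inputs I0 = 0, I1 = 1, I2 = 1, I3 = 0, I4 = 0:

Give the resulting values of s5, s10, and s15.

s2 = I0 NOR I2 = 0 NOR 1 = 0
s3 = s2 NOR I1 = 0 NOR 1 = 0
s4 = NOT s3 = NOT 0 = 1
s5 = s2 OR I3 = 0 OR 0 = 0
s6 = s5 NOR s4 = 0 NOR 1 = 0
s7 = s2 NOR I3 = 0 NOR 0 = 1
s8 = I3 NOR s7 = 0 NOR 1 = 0
s9 = s3 NOR s6 = 0 NOR 0 = 1
s10 = s7 NOR s8 = 1 NOR 0 = 0
s11 = s9 NOR s7 = 1 NOR 1 = 0
s13 = s11 NOR I1 = 0 NOR 1 = 0
s15 = s2 NOR s13 = 0 NOR 0 = 1

s5 = 0, s10 = 0, s15 = 1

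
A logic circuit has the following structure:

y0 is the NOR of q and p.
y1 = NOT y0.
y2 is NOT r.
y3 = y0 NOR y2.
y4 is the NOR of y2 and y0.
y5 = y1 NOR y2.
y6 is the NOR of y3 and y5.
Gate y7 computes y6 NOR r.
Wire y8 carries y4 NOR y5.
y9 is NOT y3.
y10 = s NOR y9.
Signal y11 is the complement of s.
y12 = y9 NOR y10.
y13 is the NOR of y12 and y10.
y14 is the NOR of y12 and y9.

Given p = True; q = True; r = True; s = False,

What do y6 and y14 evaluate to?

y0 = q NOR p = True NOR True = False
y1 = NOT y0 = NOT False = True
y2 = NOT r = NOT True = False
y3 = y0 NOR y2 = False NOR False = True
y5 = y1 NOR y2 = True NOR False = False
y6 = y3 NOR y5 = True NOR False = False
y9 = NOT y3 = NOT True = False
y10 = s NOR y9 = False NOR False = True
y12 = y9 NOR y10 = False NOR True = False
y14 = y12 NOR y9 = False NOR False = True

y6 = False; y14 = True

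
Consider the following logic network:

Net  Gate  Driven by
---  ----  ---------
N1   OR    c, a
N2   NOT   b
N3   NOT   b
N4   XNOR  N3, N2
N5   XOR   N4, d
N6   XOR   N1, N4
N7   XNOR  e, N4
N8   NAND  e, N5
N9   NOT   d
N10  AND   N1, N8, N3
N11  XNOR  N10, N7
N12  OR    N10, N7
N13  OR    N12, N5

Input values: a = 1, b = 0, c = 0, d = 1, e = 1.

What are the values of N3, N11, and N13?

N1 = c OR a = 0 OR 1 = 1
N2 = NOT b = NOT 0 = 1
N3 = NOT b = NOT 0 = 1
N4 = N3 XNOR N2 = 1 XNOR 1 = 1
N5 = N4 XOR d = 1 XOR 1 = 0
N7 = e XNOR N4 = 1 XNOR 1 = 1
N8 = e NAND N5 = 1 NAND 0 = 1
N10 = N1 AND N8 AND N3 = 1 AND 1 AND 1 = 1
N11 = N10 XNOR N7 = 1 XNOR 1 = 1
N12 = N10 OR N7 = 1 OR 1 = 1
N13 = N12 OR N5 = 1 OR 0 = 1

N3 = 1, N11 = 1, N13 = 1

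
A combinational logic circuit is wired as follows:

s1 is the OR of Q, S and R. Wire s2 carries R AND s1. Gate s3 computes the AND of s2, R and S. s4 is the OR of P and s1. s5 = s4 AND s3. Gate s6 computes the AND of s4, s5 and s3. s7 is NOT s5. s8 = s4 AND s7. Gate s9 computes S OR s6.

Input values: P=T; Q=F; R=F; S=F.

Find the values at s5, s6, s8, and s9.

s5 = F, s6 = F, s8 = T, s9 = F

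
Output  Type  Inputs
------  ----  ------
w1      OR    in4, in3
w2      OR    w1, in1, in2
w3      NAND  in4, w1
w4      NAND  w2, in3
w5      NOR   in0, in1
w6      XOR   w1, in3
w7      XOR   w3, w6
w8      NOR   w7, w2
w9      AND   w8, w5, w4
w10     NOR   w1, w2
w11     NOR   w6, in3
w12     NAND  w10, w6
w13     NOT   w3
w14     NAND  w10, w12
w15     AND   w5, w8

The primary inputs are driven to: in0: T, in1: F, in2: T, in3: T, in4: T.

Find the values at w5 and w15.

w5 = F, w15 = F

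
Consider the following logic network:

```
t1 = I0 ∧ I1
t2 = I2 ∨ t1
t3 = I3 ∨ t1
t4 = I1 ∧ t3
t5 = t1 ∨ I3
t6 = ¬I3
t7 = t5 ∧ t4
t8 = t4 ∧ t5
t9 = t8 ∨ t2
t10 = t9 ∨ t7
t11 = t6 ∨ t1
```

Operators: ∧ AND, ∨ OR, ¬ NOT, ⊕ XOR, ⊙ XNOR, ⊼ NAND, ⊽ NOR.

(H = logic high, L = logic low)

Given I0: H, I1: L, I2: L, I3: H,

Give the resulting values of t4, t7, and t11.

t1 = I0 AND I1 = H AND L = L
t3 = I3 OR t1 = H OR L = H
t4 = I1 AND t3 = L AND H = L
t5 = t1 OR I3 = L OR H = H
t6 = NOT I3 = NOT H = L
t7 = t5 AND t4 = H AND L = L
t11 = t6 OR t1 = L OR L = L

t4 = L, t7 = L, t11 = L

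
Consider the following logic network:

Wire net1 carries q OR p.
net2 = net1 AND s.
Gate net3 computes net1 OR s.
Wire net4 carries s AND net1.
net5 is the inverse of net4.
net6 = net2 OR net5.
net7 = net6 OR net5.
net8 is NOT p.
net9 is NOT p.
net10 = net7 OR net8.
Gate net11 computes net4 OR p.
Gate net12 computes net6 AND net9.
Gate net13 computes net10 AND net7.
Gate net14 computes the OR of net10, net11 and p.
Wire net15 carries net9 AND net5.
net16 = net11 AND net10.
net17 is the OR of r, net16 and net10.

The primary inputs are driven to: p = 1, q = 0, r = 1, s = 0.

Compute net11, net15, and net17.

net1 = q OR p = 0 OR 1 = 1
net2 = net1 AND s = 1 AND 0 = 0
net4 = s AND net1 = 0 AND 1 = 0
net5 = NOT net4 = NOT 0 = 1
net6 = net2 OR net5 = 0 OR 1 = 1
net7 = net6 OR net5 = 1 OR 1 = 1
net8 = NOT p = NOT 1 = 0
net9 = NOT p = NOT 1 = 0
net10 = net7 OR net8 = 1 OR 0 = 1
net11 = net4 OR p = 0 OR 1 = 1
net15 = net9 AND net5 = 0 AND 1 = 0
net16 = net11 AND net10 = 1 AND 1 = 1
net17 = r OR net16 OR net10 = 1 OR 1 OR 1 = 1

net11 = 1  net15 = 0  net17 = 1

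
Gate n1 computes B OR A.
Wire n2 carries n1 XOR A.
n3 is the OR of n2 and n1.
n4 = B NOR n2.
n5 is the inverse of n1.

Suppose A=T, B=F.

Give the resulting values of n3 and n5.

n1 = B OR A = F OR T = T
n2 = n1 XOR A = T XOR T = F
n3 = n2 OR n1 = F OR T = T
n5 = NOT n1 = NOT T = F

n3 = T, n5 = F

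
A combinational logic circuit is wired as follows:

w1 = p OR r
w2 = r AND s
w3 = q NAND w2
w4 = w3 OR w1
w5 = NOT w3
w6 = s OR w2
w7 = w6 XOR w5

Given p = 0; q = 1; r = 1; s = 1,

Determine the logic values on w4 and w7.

w4 = 1, w7 = 0

w1 = p OR r = 0 OR 1 = 1
w2 = r AND s = 1 AND 1 = 1
w3 = q NAND w2 = 1 NAND 1 = 0
w4 = w3 OR w1 = 0 OR 1 = 1
w5 = NOT w3 = NOT 0 = 1
w6 = s OR w2 = 1 OR 1 = 1
w7 = w6 XOR w5 = 1 XOR 1 = 0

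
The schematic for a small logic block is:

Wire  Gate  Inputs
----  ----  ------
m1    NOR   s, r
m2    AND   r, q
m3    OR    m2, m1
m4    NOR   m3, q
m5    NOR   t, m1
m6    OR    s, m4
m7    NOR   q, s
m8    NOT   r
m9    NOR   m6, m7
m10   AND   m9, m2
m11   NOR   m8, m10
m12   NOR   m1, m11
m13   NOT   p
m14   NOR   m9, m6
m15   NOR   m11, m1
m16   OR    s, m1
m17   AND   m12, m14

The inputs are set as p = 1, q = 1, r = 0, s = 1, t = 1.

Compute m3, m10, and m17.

m1 = s NOR r = 1 NOR 0 = 0
m2 = r AND q = 0 AND 1 = 0
m3 = m2 OR m1 = 0 OR 0 = 0
m4 = m3 NOR q = 0 NOR 1 = 0
m6 = s OR m4 = 1 OR 0 = 1
m7 = q NOR s = 1 NOR 1 = 0
m8 = NOT r = NOT 0 = 1
m9 = m6 NOR m7 = 1 NOR 0 = 0
m10 = m9 AND m2 = 0 AND 0 = 0
m11 = m8 NOR m10 = 1 NOR 0 = 0
m12 = m1 NOR m11 = 0 NOR 0 = 1
m14 = m9 NOR m6 = 0 NOR 1 = 0
m17 = m12 AND m14 = 1 AND 0 = 0

m3 = 0; m10 = 0; m17 = 0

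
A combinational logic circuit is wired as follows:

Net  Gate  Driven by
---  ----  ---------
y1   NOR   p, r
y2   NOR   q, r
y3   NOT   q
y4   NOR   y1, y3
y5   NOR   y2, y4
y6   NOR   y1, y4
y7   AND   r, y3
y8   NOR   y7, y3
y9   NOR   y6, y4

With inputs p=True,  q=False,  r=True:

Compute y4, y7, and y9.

y1 = p NOR r = True NOR True = False
y3 = NOT q = NOT False = True
y4 = y1 NOR y3 = False NOR True = False
y6 = y1 NOR y4 = False NOR False = True
y7 = r AND y3 = True AND True = True
y9 = y6 NOR y4 = True NOR False = False

y4 = False, y7 = True, y9 = False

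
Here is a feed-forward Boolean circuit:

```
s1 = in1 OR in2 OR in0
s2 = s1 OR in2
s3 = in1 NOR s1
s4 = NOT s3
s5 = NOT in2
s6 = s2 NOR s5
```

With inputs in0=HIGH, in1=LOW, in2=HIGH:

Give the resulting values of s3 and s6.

s1 = in1 OR in2 OR in0 = LOW OR HIGH OR HIGH = HIGH
s2 = s1 OR in2 = HIGH OR HIGH = HIGH
s3 = in1 NOR s1 = LOW NOR HIGH = LOW
s5 = NOT in2 = NOT HIGH = LOW
s6 = s2 NOR s5 = HIGH NOR LOW = LOW

s3 = LOW, s6 = LOW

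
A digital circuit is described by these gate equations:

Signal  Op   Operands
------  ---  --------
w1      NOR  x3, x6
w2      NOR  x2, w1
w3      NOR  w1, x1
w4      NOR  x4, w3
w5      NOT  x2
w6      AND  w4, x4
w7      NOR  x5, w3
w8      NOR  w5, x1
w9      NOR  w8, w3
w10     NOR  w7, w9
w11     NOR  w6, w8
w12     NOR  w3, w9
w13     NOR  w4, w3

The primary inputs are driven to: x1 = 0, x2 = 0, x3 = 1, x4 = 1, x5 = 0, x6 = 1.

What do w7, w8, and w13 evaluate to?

w7 = 0; w8 = 0; w13 = 0

w1 = x3 NOR x6 = 1 NOR 1 = 0
w3 = w1 NOR x1 = 0 NOR 0 = 1
w4 = x4 NOR w3 = 1 NOR 1 = 0
w5 = NOT x2 = NOT 0 = 1
w7 = x5 NOR w3 = 0 NOR 1 = 0
w8 = w5 NOR x1 = 1 NOR 0 = 0
w13 = w4 NOR w3 = 0 NOR 1 = 0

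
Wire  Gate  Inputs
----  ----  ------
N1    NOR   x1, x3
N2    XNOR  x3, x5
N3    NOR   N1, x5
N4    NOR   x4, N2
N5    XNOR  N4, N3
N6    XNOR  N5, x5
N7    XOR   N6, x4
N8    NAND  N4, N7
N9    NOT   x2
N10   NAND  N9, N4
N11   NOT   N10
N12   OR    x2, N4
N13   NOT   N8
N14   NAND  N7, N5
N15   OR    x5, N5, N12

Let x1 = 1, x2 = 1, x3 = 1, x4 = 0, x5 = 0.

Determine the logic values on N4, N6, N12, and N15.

N4 = 1; N6 = 0; N12 = 1; N15 = 1

N1 = x1 NOR x3 = 1 NOR 1 = 0
N2 = x3 XNOR x5 = 1 XNOR 0 = 0
N3 = N1 NOR x5 = 0 NOR 0 = 1
N4 = x4 NOR N2 = 0 NOR 0 = 1
N5 = N4 XNOR N3 = 1 XNOR 1 = 1
N6 = N5 XNOR x5 = 1 XNOR 0 = 0
N12 = x2 OR N4 = 1 OR 1 = 1
N15 = x5 OR N5 OR N12 = 0 OR 1 OR 1 = 1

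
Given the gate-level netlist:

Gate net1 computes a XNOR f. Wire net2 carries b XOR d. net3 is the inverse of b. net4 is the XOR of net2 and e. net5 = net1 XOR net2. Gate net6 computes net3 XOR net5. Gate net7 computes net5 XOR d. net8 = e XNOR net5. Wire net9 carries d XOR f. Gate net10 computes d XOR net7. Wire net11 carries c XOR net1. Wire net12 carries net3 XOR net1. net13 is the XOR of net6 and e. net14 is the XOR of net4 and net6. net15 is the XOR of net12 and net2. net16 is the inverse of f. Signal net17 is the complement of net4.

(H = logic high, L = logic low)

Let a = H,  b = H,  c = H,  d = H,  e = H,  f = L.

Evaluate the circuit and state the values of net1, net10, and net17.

net1 = L; net10 = L; net17 = L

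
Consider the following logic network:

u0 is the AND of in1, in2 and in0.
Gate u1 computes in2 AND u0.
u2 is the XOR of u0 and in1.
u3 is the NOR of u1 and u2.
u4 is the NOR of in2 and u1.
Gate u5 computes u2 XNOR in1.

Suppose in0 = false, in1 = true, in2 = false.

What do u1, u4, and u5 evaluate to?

u0 = in1 AND in2 AND in0 = true AND false AND false = false
u1 = in2 AND u0 = false AND false = false
u2 = u0 XOR in1 = false XOR true = true
u4 = in2 NOR u1 = false NOR false = true
u5 = u2 XNOR in1 = true XNOR true = true

u1 = false, u4 = true, u5 = true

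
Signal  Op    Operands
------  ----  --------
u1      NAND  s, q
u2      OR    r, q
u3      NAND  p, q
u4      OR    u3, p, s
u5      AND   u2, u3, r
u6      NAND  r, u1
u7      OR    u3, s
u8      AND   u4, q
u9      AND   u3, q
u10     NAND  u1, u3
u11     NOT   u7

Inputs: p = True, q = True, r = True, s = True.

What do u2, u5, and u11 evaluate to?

u2 = r OR q = True OR True = True
u3 = p NAND q = True NAND True = False
u5 = u2 AND u3 AND r = True AND False AND True = False
u7 = u3 OR s = False OR True = True
u11 = NOT u7 = NOT True = False

u2 = True, u5 = False, u11 = False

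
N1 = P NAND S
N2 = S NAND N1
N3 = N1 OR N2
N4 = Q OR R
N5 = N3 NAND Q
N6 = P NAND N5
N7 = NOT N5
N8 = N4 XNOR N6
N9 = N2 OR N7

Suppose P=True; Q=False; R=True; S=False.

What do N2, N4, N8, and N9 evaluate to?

N2 = True, N4 = True, N8 = False, N9 = True

N1 = P NAND S = True NAND False = True
N2 = S NAND N1 = False NAND True = True
N3 = N1 OR N2 = True OR True = True
N4 = Q OR R = False OR True = True
N5 = N3 NAND Q = True NAND False = True
N6 = P NAND N5 = True NAND True = False
N7 = NOT N5 = NOT True = False
N8 = N4 XNOR N6 = True XNOR False = False
N9 = N2 OR N7 = True OR False = True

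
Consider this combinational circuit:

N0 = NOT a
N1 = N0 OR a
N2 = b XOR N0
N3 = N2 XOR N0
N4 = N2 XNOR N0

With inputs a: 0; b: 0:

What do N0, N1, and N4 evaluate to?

N0 = 1  N1 = 1  N4 = 1

N0 = NOT a = NOT 0 = 1
N1 = N0 OR a = 1 OR 0 = 1
N2 = b XOR N0 = 0 XOR 1 = 1
N4 = N2 XNOR N0 = 1 XNOR 1 = 1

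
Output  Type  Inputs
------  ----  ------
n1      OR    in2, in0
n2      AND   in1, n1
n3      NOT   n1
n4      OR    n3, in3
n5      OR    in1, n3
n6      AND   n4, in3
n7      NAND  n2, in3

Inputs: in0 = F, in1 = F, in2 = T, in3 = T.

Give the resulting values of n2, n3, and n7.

n1 = in2 OR in0 = T OR F = T
n2 = in1 AND n1 = F AND T = F
n3 = NOT n1 = NOT T = F
n7 = n2 NAND in3 = F NAND T = T

n2 = F, n3 = F, n7 = T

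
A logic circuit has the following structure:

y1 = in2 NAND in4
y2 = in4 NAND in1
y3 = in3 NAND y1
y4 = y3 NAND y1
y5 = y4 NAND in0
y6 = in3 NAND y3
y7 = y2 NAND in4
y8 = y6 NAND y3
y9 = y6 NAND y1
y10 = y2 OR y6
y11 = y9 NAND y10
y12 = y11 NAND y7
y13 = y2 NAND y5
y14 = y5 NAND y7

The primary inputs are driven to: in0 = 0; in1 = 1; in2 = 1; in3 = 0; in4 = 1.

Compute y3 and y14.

y1 = in2 NAND in4 = 1 NAND 1 = 0
y2 = in4 NAND in1 = 1 NAND 1 = 0
y3 = in3 NAND y1 = 0 NAND 0 = 1
y4 = y3 NAND y1 = 1 NAND 0 = 1
y5 = y4 NAND in0 = 1 NAND 0 = 1
y7 = y2 NAND in4 = 0 NAND 1 = 1
y14 = y5 NAND y7 = 1 NAND 1 = 0

y3 = 1, y14 = 0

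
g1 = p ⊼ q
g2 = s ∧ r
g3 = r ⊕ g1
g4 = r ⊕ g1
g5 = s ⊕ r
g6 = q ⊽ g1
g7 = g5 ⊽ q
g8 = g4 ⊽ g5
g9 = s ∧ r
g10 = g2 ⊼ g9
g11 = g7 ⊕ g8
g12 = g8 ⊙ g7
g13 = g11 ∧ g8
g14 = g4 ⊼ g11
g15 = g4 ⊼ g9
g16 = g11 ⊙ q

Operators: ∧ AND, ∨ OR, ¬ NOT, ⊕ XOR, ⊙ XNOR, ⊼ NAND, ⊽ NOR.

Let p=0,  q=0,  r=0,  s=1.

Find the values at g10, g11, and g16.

g10 = 1, g11 = 0, g16 = 1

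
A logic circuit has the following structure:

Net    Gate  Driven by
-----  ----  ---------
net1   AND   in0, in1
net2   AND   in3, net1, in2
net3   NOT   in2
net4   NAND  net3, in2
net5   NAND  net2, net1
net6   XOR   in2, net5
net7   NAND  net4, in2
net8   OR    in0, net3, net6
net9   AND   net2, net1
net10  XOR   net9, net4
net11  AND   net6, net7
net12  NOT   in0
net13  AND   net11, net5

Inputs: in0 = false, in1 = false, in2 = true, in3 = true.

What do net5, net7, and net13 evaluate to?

net5 = true; net7 = false; net13 = false

net1 = in0 AND in1 = false AND false = false
net2 = in3 AND net1 AND in2 = true AND false AND true = false
net3 = NOT in2 = NOT true = false
net4 = net3 NAND in2 = false NAND true = true
net5 = net2 NAND net1 = false NAND false = true
net6 = in2 XOR net5 = true XOR true = false
net7 = net4 NAND in2 = true NAND true = false
net11 = net6 AND net7 = false AND false = false
net13 = net11 AND net5 = false AND true = false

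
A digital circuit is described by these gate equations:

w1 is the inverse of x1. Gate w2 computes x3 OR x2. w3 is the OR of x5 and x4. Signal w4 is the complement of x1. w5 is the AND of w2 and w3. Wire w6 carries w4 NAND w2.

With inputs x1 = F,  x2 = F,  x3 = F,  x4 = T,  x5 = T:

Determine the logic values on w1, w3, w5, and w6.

w1 = T; w3 = T; w5 = F; w6 = T

w1 = NOT x1 = NOT F = T
w2 = x3 OR x2 = F OR F = F
w3 = x5 OR x4 = T OR T = T
w4 = NOT x1 = NOT F = T
w5 = w2 AND w3 = F AND T = F
w6 = w4 NAND w2 = T NAND F = T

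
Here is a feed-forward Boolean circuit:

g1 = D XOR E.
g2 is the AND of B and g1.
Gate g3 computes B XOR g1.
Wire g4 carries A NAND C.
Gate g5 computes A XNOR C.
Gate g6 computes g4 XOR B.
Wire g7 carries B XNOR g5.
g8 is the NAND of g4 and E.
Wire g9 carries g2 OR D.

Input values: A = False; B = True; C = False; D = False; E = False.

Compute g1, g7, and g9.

g1 = False  g7 = True  g9 = False

g1 = D XOR E = False XOR False = False
g2 = B AND g1 = True AND False = False
g5 = A XNOR C = False XNOR False = True
g7 = B XNOR g5 = True XNOR True = True
g9 = g2 OR D = False OR False = False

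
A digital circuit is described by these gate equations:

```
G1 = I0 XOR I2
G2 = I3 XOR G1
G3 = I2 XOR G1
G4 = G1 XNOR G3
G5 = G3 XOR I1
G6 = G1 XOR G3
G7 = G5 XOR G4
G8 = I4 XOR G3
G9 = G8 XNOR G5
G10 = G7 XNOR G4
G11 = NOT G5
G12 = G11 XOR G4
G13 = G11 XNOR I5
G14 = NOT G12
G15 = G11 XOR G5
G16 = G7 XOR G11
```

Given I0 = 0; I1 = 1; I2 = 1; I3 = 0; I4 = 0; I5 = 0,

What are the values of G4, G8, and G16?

G1 = I0 XOR I2 = 0 XOR 1 = 1
G3 = I2 XOR G1 = 1 XOR 1 = 0
G4 = G1 XNOR G3 = 1 XNOR 0 = 0
G5 = G3 XOR I1 = 0 XOR 1 = 1
G7 = G5 XOR G4 = 1 XOR 0 = 1
G8 = I4 XOR G3 = 0 XOR 0 = 0
G11 = NOT G5 = NOT 1 = 0
G16 = G7 XOR G11 = 1 XOR 0 = 1

G4 = 0; G8 = 0; G16 = 1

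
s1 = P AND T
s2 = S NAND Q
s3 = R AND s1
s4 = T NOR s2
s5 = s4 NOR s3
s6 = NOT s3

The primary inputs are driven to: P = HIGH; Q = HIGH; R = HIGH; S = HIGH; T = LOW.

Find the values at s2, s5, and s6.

s2 = LOW; s5 = LOW; s6 = HIGH

s1 = P AND T = HIGH AND LOW = LOW
s2 = S NAND Q = HIGH NAND HIGH = LOW
s3 = R AND s1 = HIGH AND LOW = LOW
s4 = T NOR s2 = LOW NOR LOW = HIGH
s5 = s4 NOR s3 = HIGH NOR LOW = LOW
s6 = NOT s3 = NOT LOW = HIGH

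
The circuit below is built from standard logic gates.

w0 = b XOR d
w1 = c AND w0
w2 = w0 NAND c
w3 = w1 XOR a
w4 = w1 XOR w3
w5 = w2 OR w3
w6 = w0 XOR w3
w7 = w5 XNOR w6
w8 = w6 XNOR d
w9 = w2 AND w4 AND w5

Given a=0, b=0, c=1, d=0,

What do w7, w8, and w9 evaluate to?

w0 = b XOR d = 0 XOR 0 = 0
w1 = c AND w0 = 1 AND 0 = 0
w2 = w0 NAND c = 0 NAND 1 = 1
w3 = w1 XOR a = 0 XOR 0 = 0
w4 = w1 XOR w3 = 0 XOR 0 = 0
w5 = w2 OR w3 = 1 OR 0 = 1
w6 = w0 XOR w3 = 0 XOR 0 = 0
w7 = w5 XNOR w6 = 1 XNOR 0 = 0
w8 = w6 XNOR d = 0 XNOR 0 = 1
w9 = w2 AND w4 AND w5 = 1 AND 0 AND 1 = 0

w7 = 0, w8 = 1, w9 = 0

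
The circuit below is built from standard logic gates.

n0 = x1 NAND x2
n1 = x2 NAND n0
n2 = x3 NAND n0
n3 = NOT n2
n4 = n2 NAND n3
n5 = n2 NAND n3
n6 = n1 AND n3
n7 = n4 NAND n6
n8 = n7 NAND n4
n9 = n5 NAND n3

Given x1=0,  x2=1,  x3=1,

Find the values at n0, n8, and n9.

n0 = 1  n8 = 0  n9 = 0

n0 = x1 NAND x2 = 0 NAND 1 = 1
n1 = x2 NAND n0 = 1 NAND 1 = 0
n2 = x3 NAND n0 = 1 NAND 1 = 0
n3 = NOT n2 = NOT 0 = 1
n4 = n2 NAND n3 = 0 NAND 1 = 1
n5 = n2 NAND n3 = 0 NAND 1 = 1
n6 = n1 AND n3 = 0 AND 1 = 0
n7 = n4 NAND n6 = 1 NAND 0 = 1
n8 = n7 NAND n4 = 1 NAND 1 = 0
n9 = n5 NAND n3 = 1 NAND 1 = 0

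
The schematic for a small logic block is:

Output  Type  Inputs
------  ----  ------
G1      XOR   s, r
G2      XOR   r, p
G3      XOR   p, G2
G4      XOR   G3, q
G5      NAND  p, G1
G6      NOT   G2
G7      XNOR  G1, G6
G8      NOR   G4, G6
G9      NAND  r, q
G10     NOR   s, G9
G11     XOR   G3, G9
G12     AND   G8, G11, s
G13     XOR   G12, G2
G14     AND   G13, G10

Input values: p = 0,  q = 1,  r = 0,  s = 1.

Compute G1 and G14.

G1 = 1; G14 = 0

G1 = s XOR r = 1 XOR 0 = 1
G2 = r XOR p = 0 XOR 0 = 0
G3 = p XOR G2 = 0 XOR 0 = 0
G4 = G3 XOR q = 0 XOR 1 = 1
G6 = NOT G2 = NOT 0 = 1
G8 = G4 NOR G6 = 1 NOR 1 = 0
G9 = r NAND q = 0 NAND 1 = 1
G10 = s NOR G9 = 1 NOR 1 = 0
G11 = G3 XOR G9 = 0 XOR 1 = 1
G12 = G8 AND G11 AND s = 0 AND 1 AND 1 = 0
G13 = G12 XOR G2 = 0 XOR 0 = 0
G14 = G13 AND G10 = 0 AND 0 = 0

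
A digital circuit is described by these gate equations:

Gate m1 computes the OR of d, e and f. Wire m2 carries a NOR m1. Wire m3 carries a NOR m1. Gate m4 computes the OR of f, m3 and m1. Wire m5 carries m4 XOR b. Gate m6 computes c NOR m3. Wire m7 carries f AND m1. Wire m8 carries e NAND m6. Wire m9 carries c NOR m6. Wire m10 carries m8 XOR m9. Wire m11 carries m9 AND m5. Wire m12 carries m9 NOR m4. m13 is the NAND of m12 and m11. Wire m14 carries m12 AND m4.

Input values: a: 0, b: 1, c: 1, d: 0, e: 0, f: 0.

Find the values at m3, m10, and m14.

m3 = 1  m10 = 1  m14 = 0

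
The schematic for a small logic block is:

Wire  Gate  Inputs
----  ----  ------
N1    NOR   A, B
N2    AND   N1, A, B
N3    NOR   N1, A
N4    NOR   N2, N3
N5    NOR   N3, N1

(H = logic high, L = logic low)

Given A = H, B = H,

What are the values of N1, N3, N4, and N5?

N1 = L, N3 = L, N4 = H, N5 = H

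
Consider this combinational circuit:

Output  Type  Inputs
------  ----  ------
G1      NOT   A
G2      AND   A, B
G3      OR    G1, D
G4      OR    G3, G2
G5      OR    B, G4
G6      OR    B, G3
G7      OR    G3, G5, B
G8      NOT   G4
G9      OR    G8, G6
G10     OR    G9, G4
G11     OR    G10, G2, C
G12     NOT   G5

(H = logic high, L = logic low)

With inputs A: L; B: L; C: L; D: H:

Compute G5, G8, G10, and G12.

G5 = H  G8 = L  G10 = H  G12 = L

G1 = NOT A = NOT L = H
G2 = A AND B = L AND L = L
G3 = G1 OR D = H OR H = H
G4 = G3 OR G2 = H OR L = H
G5 = B OR G4 = L OR H = H
G6 = B OR G3 = L OR H = H
G8 = NOT G4 = NOT H = L
G9 = G8 OR G6 = L OR H = H
G10 = G9 OR G4 = H OR H = H
G12 = NOT G5 = NOT H = L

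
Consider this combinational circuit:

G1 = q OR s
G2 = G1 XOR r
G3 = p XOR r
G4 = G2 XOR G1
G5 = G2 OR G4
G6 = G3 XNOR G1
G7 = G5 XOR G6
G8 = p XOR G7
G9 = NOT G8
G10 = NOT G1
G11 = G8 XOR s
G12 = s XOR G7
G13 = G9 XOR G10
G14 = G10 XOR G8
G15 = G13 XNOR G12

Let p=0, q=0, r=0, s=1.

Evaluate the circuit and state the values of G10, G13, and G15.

G10 = 0, G13 = 0, G15 = 1

G1 = q OR s = 0 OR 1 = 1
G2 = G1 XOR r = 1 XOR 0 = 1
G3 = p XOR r = 0 XOR 0 = 0
G4 = G2 XOR G1 = 1 XOR 1 = 0
G5 = G2 OR G4 = 1 OR 0 = 1
G6 = G3 XNOR G1 = 0 XNOR 1 = 0
G7 = G5 XOR G6 = 1 XOR 0 = 1
G8 = p XOR G7 = 0 XOR 1 = 1
G9 = NOT G8 = NOT 1 = 0
G10 = NOT G1 = NOT 1 = 0
G12 = s XOR G7 = 1 XOR 1 = 0
G13 = G9 XOR G10 = 0 XOR 0 = 0
G15 = G13 XNOR G12 = 0 XNOR 0 = 1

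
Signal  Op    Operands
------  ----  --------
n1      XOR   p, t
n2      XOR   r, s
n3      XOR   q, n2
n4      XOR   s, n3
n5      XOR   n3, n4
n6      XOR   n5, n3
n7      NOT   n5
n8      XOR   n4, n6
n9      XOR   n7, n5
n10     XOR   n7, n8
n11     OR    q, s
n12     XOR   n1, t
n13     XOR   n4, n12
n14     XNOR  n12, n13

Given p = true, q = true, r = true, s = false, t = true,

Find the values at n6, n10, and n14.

n1 = p XOR t = true XOR true = false
n2 = r XOR s = true XOR false = true
n3 = q XOR n2 = true XOR true = false
n4 = s XOR n3 = false XOR false = false
n5 = n3 XOR n4 = false XOR false = false
n6 = n5 XOR n3 = false XOR false = false
n7 = NOT n5 = NOT false = true
n8 = n4 XOR n6 = false XOR false = false
n10 = n7 XOR n8 = true XOR false = true
n12 = n1 XOR t = false XOR true = true
n13 = n4 XOR n12 = false XOR true = true
n14 = n12 XNOR n13 = true XNOR true = true

n6 = false; n10 = true; n14 = true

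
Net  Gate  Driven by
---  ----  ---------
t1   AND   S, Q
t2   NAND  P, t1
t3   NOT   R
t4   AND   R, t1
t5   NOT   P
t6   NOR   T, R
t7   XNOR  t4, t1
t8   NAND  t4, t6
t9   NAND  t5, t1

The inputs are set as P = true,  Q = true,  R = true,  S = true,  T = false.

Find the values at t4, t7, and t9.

t1 = S AND Q = true AND true = true
t4 = R AND t1 = true AND true = true
t5 = NOT P = NOT true = false
t7 = t4 XNOR t1 = true XNOR true = true
t9 = t5 NAND t1 = false NAND true = true

t4 = true; t7 = true; t9 = true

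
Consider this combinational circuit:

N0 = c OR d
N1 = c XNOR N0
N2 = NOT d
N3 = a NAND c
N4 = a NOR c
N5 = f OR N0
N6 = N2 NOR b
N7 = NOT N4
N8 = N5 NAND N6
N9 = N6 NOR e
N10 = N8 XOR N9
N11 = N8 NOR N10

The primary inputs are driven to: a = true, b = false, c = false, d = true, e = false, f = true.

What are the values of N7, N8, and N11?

N0 = c OR d = false OR true = true
N2 = NOT d = NOT true = false
N4 = a NOR c = true NOR false = false
N5 = f OR N0 = true OR true = true
N6 = N2 NOR b = false NOR false = true
N7 = NOT N4 = NOT false = true
N8 = N5 NAND N6 = true NAND true = false
N9 = N6 NOR e = true NOR false = false
N10 = N8 XOR N9 = false XOR false = false
N11 = N8 NOR N10 = false NOR false = true

N7 = true; N8 = false; N11 = true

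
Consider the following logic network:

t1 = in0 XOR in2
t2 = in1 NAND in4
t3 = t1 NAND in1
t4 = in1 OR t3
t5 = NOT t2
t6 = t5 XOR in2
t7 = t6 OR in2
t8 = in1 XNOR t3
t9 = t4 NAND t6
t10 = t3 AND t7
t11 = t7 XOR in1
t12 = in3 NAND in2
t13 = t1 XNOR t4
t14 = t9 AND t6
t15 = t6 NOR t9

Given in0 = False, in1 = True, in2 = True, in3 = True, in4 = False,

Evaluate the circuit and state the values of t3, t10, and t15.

t1 = in0 XOR in2 = False XOR True = True
t2 = in1 NAND in4 = True NAND False = True
t3 = t1 NAND in1 = True NAND True = False
t4 = in1 OR t3 = True OR False = True
t5 = NOT t2 = NOT True = False
t6 = t5 XOR in2 = False XOR True = True
t7 = t6 OR in2 = True OR True = True
t9 = t4 NAND t6 = True NAND True = False
t10 = t3 AND t7 = False AND True = False
t15 = t6 NOR t9 = True NOR False = False

t3 = False  t10 = False  t15 = False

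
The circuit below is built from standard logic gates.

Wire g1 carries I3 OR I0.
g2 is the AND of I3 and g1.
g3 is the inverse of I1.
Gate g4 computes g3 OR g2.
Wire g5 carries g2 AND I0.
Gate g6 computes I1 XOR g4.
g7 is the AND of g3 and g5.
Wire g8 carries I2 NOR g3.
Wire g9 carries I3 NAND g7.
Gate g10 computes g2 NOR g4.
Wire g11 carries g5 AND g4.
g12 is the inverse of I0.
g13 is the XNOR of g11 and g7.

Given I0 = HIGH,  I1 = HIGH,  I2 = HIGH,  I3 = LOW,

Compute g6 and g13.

g6 = HIGH, g13 = HIGH

g1 = I3 OR I0 = LOW OR HIGH = HIGH
g2 = I3 AND g1 = LOW AND HIGH = LOW
g3 = NOT I1 = NOT HIGH = LOW
g4 = g3 OR g2 = LOW OR LOW = LOW
g5 = g2 AND I0 = LOW AND HIGH = LOW
g6 = I1 XOR g4 = HIGH XOR LOW = HIGH
g7 = g3 AND g5 = LOW AND LOW = LOW
g11 = g5 AND g4 = LOW AND LOW = LOW
g13 = g11 XNOR g7 = LOW XNOR LOW = HIGH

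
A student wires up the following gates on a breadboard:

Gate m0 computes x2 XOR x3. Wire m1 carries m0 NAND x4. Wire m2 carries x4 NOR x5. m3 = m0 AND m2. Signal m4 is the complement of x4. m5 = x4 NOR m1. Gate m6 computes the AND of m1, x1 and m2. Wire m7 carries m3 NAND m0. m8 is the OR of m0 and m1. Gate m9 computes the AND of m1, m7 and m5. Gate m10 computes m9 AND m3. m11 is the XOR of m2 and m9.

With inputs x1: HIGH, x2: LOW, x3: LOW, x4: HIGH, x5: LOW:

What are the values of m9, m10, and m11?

m9 = LOW; m10 = LOW; m11 = LOW

m0 = x2 XOR x3 = LOW XOR LOW = LOW
m1 = m0 NAND x4 = LOW NAND HIGH = HIGH
m2 = x4 NOR x5 = HIGH NOR LOW = LOW
m3 = m0 AND m2 = LOW AND LOW = LOW
m5 = x4 NOR m1 = HIGH NOR HIGH = LOW
m7 = m3 NAND m0 = LOW NAND LOW = HIGH
m9 = m1 AND m7 AND m5 = HIGH AND HIGH AND LOW = LOW
m10 = m9 AND m3 = LOW AND LOW = LOW
m11 = m2 XOR m9 = LOW XOR LOW = LOW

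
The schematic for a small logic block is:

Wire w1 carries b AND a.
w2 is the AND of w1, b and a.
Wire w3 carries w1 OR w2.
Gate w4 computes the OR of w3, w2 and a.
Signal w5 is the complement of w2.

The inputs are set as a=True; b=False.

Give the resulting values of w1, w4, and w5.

w1 = False; w4 = True; w5 = True

w1 = b AND a = False AND True = False
w2 = w1 AND b AND a = False AND False AND True = False
w3 = w1 OR w2 = False OR False = False
w4 = w3 OR w2 OR a = False OR False OR True = True
w5 = NOT w2 = NOT False = True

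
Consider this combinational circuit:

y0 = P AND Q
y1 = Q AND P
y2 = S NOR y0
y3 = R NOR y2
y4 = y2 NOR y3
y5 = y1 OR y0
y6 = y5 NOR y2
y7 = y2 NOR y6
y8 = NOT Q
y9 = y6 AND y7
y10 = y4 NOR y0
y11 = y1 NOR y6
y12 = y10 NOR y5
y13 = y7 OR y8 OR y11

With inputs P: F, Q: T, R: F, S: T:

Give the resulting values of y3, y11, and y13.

y0 = P AND Q = F AND T = F
y1 = Q AND P = T AND F = F
y2 = S NOR y0 = T NOR F = F
y3 = R NOR y2 = F NOR F = T
y5 = y1 OR y0 = F OR F = F
y6 = y5 NOR y2 = F NOR F = T
y7 = y2 NOR y6 = F NOR T = F
y8 = NOT Q = NOT T = F
y11 = y1 NOR y6 = F NOR T = F
y13 = y7 OR y8 OR y11 = F OR F OR F = F

y3 = T, y11 = F, y13 = F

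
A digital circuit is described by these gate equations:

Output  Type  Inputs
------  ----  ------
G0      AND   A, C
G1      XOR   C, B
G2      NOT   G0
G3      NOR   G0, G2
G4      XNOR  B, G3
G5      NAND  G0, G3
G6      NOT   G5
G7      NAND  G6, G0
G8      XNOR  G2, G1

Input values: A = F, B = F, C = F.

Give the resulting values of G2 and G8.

G2 = T, G8 = F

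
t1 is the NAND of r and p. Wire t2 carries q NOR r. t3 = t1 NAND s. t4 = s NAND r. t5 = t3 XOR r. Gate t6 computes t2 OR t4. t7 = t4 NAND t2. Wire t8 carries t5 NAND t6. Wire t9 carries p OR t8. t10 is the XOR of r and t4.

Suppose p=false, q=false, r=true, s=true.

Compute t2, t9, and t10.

t2 = false, t9 = true, t10 = true

t1 = r NAND p = true NAND false = true
t2 = q NOR r = false NOR true = false
t3 = t1 NAND s = true NAND true = false
t4 = s NAND r = true NAND true = false
t5 = t3 XOR r = false XOR true = true
t6 = t2 OR t4 = false OR false = false
t8 = t5 NAND t6 = true NAND false = true
t9 = p OR t8 = false OR true = true
t10 = r XOR t4 = true XOR false = true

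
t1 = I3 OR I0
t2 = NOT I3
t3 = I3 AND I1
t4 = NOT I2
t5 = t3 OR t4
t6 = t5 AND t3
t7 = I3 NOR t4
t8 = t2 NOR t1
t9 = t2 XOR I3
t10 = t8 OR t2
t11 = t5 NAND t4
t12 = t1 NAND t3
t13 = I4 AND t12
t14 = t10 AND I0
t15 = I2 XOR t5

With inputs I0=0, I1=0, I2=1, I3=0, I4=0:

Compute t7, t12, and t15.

t7 = 1, t12 = 1, t15 = 1

t1 = I3 OR I0 = 0 OR 0 = 0
t3 = I3 AND I1 = 0 AND 0 = 0
t4 = NOT I2 = NOT 1 = 0
t5 = t3 OR t4 = 0 OR 0 = 0
t7 = I3 NOR t4 = 0 NOR 0 = 1
t12 = t1 NAND t3 = 0 NAND 0 = 1
t15 = I2 XOR t5 = 1 XOR 0 = 1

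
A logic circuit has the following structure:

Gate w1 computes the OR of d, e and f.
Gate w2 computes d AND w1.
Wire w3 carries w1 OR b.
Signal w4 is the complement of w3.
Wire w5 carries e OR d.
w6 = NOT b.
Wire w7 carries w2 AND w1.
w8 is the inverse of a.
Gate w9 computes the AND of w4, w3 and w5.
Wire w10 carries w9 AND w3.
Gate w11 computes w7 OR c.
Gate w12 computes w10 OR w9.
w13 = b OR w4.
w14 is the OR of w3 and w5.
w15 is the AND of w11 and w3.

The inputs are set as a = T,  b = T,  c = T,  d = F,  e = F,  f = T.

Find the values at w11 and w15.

w11 = T, w15 = T

w1 = d OR e OR f = F OR F OR T = T
w2 = d AND w1 = F AND T = F
w3 = w1 OR b = T OR T = T
w7 = w2 AND w1 = F AND T = F
w11 = w7 OR c = F OR T = T
w15 = w11 AND w3 = T AND T = T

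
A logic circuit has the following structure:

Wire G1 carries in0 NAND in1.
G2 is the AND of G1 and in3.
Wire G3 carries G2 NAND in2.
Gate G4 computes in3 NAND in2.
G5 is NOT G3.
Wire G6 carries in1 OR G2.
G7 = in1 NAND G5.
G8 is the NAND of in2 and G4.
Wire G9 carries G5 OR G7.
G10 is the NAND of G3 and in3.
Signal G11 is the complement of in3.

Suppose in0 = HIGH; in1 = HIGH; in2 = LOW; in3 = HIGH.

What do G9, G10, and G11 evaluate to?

G1 = in0 NAND in1 = HIGH NAND HIGH = LOW
G2 = G1 AND in3 = LOW AND HIGH = LOW
G3 = G2 NAND in2 = LOW NAND LOW = HIGH
G5 = NOT G3 = NOT HIGH = LOW
G7 = in1 NAND G5 = HIGH NAND LOW = HIGH
G9 = G5 OR G7 = LOW OR HIGH = HIGH
G10 = G3 NAND in3 = HIGH NAND HIGH = LOW
G11 = NOT in3 = NOT HIGH = LOW

G9 = HIGH, G10 = LOW, G11 = LOW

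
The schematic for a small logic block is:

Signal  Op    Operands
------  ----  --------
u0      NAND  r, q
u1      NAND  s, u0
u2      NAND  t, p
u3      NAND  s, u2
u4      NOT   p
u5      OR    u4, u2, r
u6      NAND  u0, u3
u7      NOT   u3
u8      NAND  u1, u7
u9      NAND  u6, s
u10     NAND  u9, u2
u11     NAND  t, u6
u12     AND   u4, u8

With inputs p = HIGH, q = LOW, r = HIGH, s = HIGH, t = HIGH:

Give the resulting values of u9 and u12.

u0 = r NAND q = HIGH NAND LOW = HIGH
u1 = s NAND u0 = HIGH NAND HIGH = LOW
u2 = t NAND p = HIGH NAND HIGH = LOW
u3 = s NAND u2 = HIGH NAND LOW = HIGH
u4 = NOT p = NOT HIGH = LOW
u6 = u0 NAND u3 = HIGH NAND HIGH = LOW
u7 = NOT u3 = NOT HIGH = LOW
u8 = u1 NAND u7 = LOW NAND LOW = HIGH
u9 = u6 NAND s = LOW NAND HIGH = HIGH
u12 = u4 AND u8 = LOW AND HIGH = LOW

u9 = HIGH, u12 = LOW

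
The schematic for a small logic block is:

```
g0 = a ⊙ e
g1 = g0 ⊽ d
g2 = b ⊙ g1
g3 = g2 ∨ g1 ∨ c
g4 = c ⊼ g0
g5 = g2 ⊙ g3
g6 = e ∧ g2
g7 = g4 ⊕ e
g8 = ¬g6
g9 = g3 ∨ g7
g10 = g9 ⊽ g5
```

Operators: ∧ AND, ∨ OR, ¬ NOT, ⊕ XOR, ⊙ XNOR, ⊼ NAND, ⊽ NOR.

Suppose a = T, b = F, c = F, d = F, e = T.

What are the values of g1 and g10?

g1 = F, g10 = F

g0 = a XNOR e = T XNOR T = T
g1 = g0 NOR d = T NOR F = F
g2 = b XNOR g1 = F XNOR F = T
g3 = g2 OR g1 OR c = T OR F OR F = T
g4 = c NAND g0 = F NAND T = T
g5 = g2 XNOR g3 = T XNOR T = T
g7 = g4 XOR e = T XOR T = F
g9 = g3 OR g7 = T OR F = T
g10 = g9 NOR g5 = T NOR T = F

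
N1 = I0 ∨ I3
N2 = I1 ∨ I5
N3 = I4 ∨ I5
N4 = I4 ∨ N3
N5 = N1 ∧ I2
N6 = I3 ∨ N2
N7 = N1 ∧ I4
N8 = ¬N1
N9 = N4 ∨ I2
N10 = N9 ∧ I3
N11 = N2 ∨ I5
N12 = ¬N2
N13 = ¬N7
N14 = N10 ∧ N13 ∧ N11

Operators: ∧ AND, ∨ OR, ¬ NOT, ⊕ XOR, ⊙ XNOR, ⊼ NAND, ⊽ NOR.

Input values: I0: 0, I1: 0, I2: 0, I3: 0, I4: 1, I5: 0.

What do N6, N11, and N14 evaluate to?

N1 = I0 OR I3 = 0 OR 0 = 0
N2 = I1 OR I5 = 0 OR 0 = 0
N3 = I4 OR I5 = 1 OR 0 = 1
N4 = I4 OR N3 = 1 OR 1 = 1
N6 = I3 OR N2 = 0 OR 0 = 0
N7 = N1 AND I4 = 0 AND 1 = 0
N9 = N4 OR I2 = 1 OR 0 = 1
N10 = N9 AND I3 = 1 AND 0 = 0
N11 = N2 OR I5 = 0 OR 0 = 0
N13 = NOT N7 = NOT 0 = 1
N14 = N10 AND N13 AND N11 = 0 AND 1 AND 0 = 0

N6 = 0, N11 = 0, N14 = 0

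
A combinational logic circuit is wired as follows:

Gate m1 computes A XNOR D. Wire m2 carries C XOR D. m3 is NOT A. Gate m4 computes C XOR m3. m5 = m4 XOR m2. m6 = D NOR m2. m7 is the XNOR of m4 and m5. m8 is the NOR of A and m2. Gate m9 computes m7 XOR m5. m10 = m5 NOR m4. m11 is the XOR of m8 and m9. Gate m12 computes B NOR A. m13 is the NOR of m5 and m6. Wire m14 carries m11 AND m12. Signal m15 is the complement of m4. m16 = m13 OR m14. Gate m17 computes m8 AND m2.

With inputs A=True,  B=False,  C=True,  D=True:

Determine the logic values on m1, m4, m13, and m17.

m1 = True, m4 = True, m13 = False, m17 = False

m1 = A XNOR D = True XNOR True = True
m2 = C XOR D = True XOR True = False
m3 = NOT A = NOT True = False
m4 = C XOR m3 = True XOR False = True
m5 = m4 XOR m2 = True XOR False = True
m6 = D NOR m2 = True NOR False = False
m8 = A NOR m2 = True NOR False = False
m13 = m5 NOR m6 = True NOR False = False
m17 = m8 AND m2 = False AND False = False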